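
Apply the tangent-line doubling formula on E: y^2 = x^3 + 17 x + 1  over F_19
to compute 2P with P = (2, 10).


Doubling: s = (3 x1^2 + a) / (2 y1)
s = (3*2^2 + 17) / (2*10) mod 19 = 10
x3 = s^2 - 2 x1 mod 19 = 10^2 - 2*2 = 1
y3 = s (x1 - x3) - y1 mod 19 = 10 * (2 - 1) - 10 = 0

2P = (1, 0)


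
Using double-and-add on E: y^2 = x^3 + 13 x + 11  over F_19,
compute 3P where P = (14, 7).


k = 3 = 11_2 (binary, LSB first: 11)
Double-and-add from P = (14, 7):
  bit 0 = 1: acc = O + (14, 7) = (14, 7)
  bit 1 = 1: acc = (14, 7) + (15, 3) = (6, 18)

3P = (6, 18)


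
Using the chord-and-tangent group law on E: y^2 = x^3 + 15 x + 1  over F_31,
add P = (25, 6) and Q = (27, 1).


P != Q, so use the chord formula.
s = (y2 - y1) / (x2 - x1) = (26) / (2) mod 31 = 13
x3 = s^2 - x1 - x2 mod 31 = 13^2 - 25 - 27 = 24
y3 = s (x1 - x3) - y1 mod 31 = 13 * (25 - 24) - 6 = 7

P + Q = (24, 7)


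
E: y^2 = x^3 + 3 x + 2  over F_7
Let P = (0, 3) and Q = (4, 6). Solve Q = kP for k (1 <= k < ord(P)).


Enumerate multiples of P until we hit Q = (4, 6):
  1P = (0, 3)
  2P = (2, 3)
  3P = (5, 4)
  4P = (4, 6)
Match found at i = 4.

k = 4


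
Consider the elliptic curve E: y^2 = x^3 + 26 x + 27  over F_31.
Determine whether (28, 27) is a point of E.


Check whether y^2 = x^3 + 26 x + 27 (mod 31) for (x, y) = (28, 27).
LHS: y^2 = 27^2 mod 31 = 16
RHS: x^3 + 26 x + 27 = 28^3 + 26*28 + 27 mod 31 = 15
LHS != RHS

No, not on the curve


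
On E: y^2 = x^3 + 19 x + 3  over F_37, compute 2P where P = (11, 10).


Doubling: s = (3 x1^2 + a) / (2 y1)
s = (3*11^2 + 19) / (2*10) mod 37 = 8
x3 = s^2 - 2 x1 mod 37 = 8^2 - 2*11 = 5
y3 = s (x1 - x3) - y1 mod 37 = 8 * (11 - 5) - 10 = 1

2P = (5, 1)


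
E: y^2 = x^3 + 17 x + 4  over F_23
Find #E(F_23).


For each x in F_23, count y with y^2 = x^3 + 17 x + 4 mod 23:
  x = 0: RHS = 4, y in [2, 21]  -> 2 point(s)
  x = 2: RHS = 0, y in [0]  -> 1 point(s)
  x = 3: RHS = 13, y in [6, 17]  -> 2 point(s)
  x = 6: RHS = 0, y in [0]  -> 1 point(s)
  x = 7: RHS = 6, y in [11, 12]  -> 2 point(s)
  x = 8: RHS = 8, y in [10, 13]  -> 2 point(s)
  x = 9: RHS = 12, y in [9, 14]  -> 2 point(s)
  x = 10: RHS = 1, y in [1, 22]  -> 2 point(s)
  x = 11: RHS = 4, y in [2, 21]  -> 2 point(s)
  x = 12: RHS = 4, y in [2, 21]  -> 2 point(s)
  x = 15: RHS = 0, y in [0]  -> 1 point(s)
  x = 16: RHS = 2, y in [5, 18]  -> 2 point(s)
  x = 17: RHS = 8, y in [10, 13]  -> 2 point(s)
  x = 18: RHS = 1, y in [1, 22]  -> 2 point(s)
  x = 20: RHS = 18, y in [8, 15]  -> 2 point(s)
  x = 21: RHS = 8, y in [10, 13]  -> 2 point(s)
  x = 22: RHS = 9, y in [3, 20]  -> 2 point(s)
Affine points: 31. Add the point at infinity: total = 32.

#E(F_23) = 32


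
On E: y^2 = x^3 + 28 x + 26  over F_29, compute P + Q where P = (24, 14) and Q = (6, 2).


P != Q, so use the chord formula.
s = (y2 - y1) / (x2 - x1) = (17) / (11) mod 29 = 20
x3 = s^2 - x1 - x2 mod 29 = 20^2 - 24 - 6 = 22
y3 = s (x1 - x3) - y1 mod 29 = 20 * (24 - 22) - 14 = 26

P + Q = (22, 26)


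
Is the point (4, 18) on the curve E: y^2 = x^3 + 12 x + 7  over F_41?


Check whether y^2 = x^3 + 12 x + 7 (mod 41) for (x, y) = (4, 18).
LHS: y^2 = 18^2 mod 41 = 37
RHS: x^3 + 12 x + 7 = 4^3 + 12*4 + 7 mod 41 = 37
LHS = RHS

Yes, on the curve


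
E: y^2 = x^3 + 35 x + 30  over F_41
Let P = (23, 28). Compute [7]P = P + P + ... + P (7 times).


k = 7 = 111_2 (binary, LSB first: 111)
Double-and-add from P = (23, 28):
  bit 0 = 1: acc = O + (23, 28) = (23, 28)
  bit 1 = 1: acc = (23, 28) + (3, 30) = (31, 22)
  bit 2 = 1: acc = (31, 22) + (26, 5) = (30, 6)

7P = (30, 6)


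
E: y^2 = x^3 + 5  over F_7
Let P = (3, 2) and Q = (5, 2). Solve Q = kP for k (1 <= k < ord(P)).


Enumerate multiples of P until we hit Q = (5, 2):
  1P = (3, 2)
  2P = (5, 2)
Match found at i = 2.

k = 2


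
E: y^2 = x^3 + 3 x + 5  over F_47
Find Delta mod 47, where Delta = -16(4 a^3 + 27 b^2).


4 a^3 + 27 b^2 = 4*3^3 + 27*5^2 = 108 + 675 = 783
Delta = -16 * (783) = -12528
Delta mod 47 = 21

Delta = 21 (mod 47)


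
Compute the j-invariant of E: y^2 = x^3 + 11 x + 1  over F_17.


Delta = -16(4 a^3 + 27 b^2) mod 17 = 13
-1728 * (4 a)^3 = -1728 * (4*11)^3 mod 17 = 16
j = 16 * 13^(-1) mod 17 = 13

j = 13 (mod 17)


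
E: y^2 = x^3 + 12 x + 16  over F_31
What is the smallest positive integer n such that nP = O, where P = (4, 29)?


Compute successive multiples of P until we hit O:
  1P = (4, 29)
  2P = (0, 4)
  3P = (6, 5)
  4P = (10, 12)
  5P = (19, 29)
  6P = (8, 2)
  7P = (20, 17)
  8P = (25, 10)
  ... (continuing to 35P)
  35P = O

ord(P) = 35


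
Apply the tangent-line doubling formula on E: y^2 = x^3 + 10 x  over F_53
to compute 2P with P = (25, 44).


Doubling: s = (3 x1^2 + a) / (2 y1)
s = (3*25^2 + 10) / (2*44) mod 53 = 16
x3 = s^2 - 2 x1 mod 53 = 16^2 - 2*25 = 47
y3 = s (x1 - x3) - y1 mod 53 = 16 * (25 - 47) - 44 = 28

2P = (47, 28)


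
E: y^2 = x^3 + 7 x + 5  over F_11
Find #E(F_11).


For each x in F_11, count y with y^2 = x^3 + 7 x + 5 mod 11:
  x = 0: RHS = 5, y in [4, 7]  -> 2 point(s)
  x = 2: RHS = 5, y in [4, 7]  -> 2 point(s)
  x = 3: RHS = 9, y in [3, 8]  -> 2 point(s)
  x = 4: RHS = 9, y in [3, 8]  -> 2 point(s)
  x = 5: RHS = 0, y in [0]  -> 1 point(s)
  x = 7: RHS = 1, y in [1, 10]  -> 2 point(s)
  x = 8: RHS = 1, y in [1, 10]  -> 2 point(s)
  x = 9: RHS = 5, y in [4, 7]  -> 2 point(s)
Affine points: 15. Add the point at infinity: total = 16.

#E(F_11) = 16


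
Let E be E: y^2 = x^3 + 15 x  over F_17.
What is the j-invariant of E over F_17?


Delta = -16(4 a^3 + 27 b^2) mod 17 = 2
-1728 * (4 a)^3 = -1728 * (4*15)^3 mod 17 = 5
j = 5 * 2^(-1) mod 17 = 11

j = 11 (mod 17)


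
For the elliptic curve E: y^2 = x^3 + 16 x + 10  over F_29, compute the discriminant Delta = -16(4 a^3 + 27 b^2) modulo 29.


4 a^3 + 27 b^2 = 4*16^3 + 27*10^2 = 16384 + 2700 = 19084
Delta = -16 * (19084) = -305344
Delta mod 29 = 26

Delta = 26 (mod 29)


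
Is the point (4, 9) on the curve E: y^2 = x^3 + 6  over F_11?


Check whether y^2 = x^3 + 0 x + 6 (mod 11) for (x, y) = (4, 9).
LHS: y^2 = 9^2 mod 11 = 4
RHS: x^3 + 0 x + 6 = 4^3 + 0*4 + 6 mod 11 = 4
LHS = RHS

Yes, on the curve


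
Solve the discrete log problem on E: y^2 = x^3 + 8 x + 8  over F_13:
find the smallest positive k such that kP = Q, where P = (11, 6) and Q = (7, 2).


Enumerate multiples of P until we hit Q = (7, 2):
  1P = (11, 6)
  2P = (1, 2)
  3P = (10, 10)
  4P = (8, 8)
  5P = (6, 8)
  6P = (5, 2)
  7P = (9, 4)
  8P = (7, 11)
  9P = (12, 5)
  10P = (4, 0)
  11P = (12, 8)
  12P = (7, 2)
Match found at i = 12.

k = 12


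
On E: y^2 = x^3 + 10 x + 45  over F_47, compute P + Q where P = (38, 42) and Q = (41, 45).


P != Q, so use the chord formula.
s = (y2 - y1) / (x2 - x1) = (3) / (3) mod 47 = 1
x3 = s^2 - x1 - x2 mod 47 = 1^2 - 38 - 41 = 16
y3 = s (x1 - x3) - y1 mod 47 = 1 * (38 - 16) - 42 = 27

P + Q = (16, 27)


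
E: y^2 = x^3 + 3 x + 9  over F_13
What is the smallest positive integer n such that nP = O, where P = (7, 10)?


Compute successive multiples of P until we hit O:
  1P = (7, 10)
  2P = (0, 10)
  3P = (6, 3)
  4P = (10, 8)
  5P = (8, 8)
  6P = (2, 6)
  7P = (1, 0)
  8P = (2, 7)
  ... (continuing to 14P)
  14P = O

ord(P) = 14


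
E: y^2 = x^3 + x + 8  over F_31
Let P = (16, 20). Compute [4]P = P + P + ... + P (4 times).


k = 4 = 100_2 (binary, LSB first: 001)
Double-and-add from P = (16, 20):
  bit 0 = 0: acc unchanged = O
  bit 1 = 0: acc unchanged = O
  bit 2 = 1: acc = O + (2, 24) = (2, 24)

4P = (2, 24)


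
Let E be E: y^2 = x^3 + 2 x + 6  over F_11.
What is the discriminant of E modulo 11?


4 a^3 + 27 b^2 = 4*2^3 + 27*6^2 = 32 + 972 = 1004
Delta = -16 * (1004) = -16064
Delta mod 11 = 7

Delta = 7 (mod 11)


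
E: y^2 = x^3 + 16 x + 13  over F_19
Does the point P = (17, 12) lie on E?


Check whether y^2 = x^3 + 16 x + 13 (mod 19) for (x, y) = (17, 12).
LHS: y^2 = 12^2 mod 19 = 11
RHS: x^3 + 16 x + 13 = 17^3 + 16*17 + 13 mod 19 = 11
LHS = RHS

Yes, on the curve


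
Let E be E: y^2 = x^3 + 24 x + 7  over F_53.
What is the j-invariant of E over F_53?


Delta = -16(4 a^3 + 27 b^2) mod 53 = 25
-1728 * (4 a)^3 = -1728 * (4*24)^3 mod 53 = 41
j = 41 * 25^(-1) mod 53 = 8

j = 8 (mod 53)


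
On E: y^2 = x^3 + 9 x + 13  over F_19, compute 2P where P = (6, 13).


Doubling: s = (3 x1^2 + a) / (2 y1)
s = (3*6^2 + 9) / (2*13) mod 19 = 14
x3 = s^2 - 2 x1 mod 19 = 14^2 - 2*6 = 13
y3 = s (x1 - x3) - y1 mod 19 = 14 * (6 - 13) - 13 = 3

2P = (13, 3)


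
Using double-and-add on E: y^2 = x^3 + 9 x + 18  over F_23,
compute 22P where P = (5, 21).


k = 22 = 10110_2 (binary, LSB first: 01101)
Double-and-add from P = (5, 21):
  bit 0 = 0: acc unchanged = O
  bit 1 = 1: acc = O + (17, 1) = (17, 1)
  bit 2 = 1: acc = (17, 1) + (13, 3) = (22, 13)
  bit 3 = 0: acc unchanged = (22, 13)
  bit 4 = 1: acc = (22, 13) + (15, 20) = (10, 21)

22P = (10, 21)


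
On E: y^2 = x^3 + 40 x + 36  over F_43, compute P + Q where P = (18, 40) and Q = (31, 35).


P != Q, so use the chord formula.
s = (y2 - y1) / (x2 - x1) = (38) / (13) mod 43 = 36
x3 = s^2 - x1 - x2 mod 43 = 36^2 - 18 - 31 = 0
y3 = s (x1 - x3) - y1 mod 43 = 36 * (18 - 0) - 40 = 6

P + Q = (0, 6)


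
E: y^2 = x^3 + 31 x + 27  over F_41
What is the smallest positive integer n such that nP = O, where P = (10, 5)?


Compute successive multiples of P until we hit O:
  1P = (10, 5)
  2P = (1, 10)
  3P = (5, 15)
  4P = (30, 35)
  5P = (34, 0)
  6P = (30, 6)
  7P = (5, 26)
  8P = (1, 31)
  ... (continuing to 10P)
  10P = O

ord(P) = 10


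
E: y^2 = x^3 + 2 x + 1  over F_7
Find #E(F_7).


For each x in F_7, count y with y^2 = x^3 + 2 x + 1 mod 7:
  x = 0: RHS = 1, y in [1, 6]  -> 2 point(s)
  x = 1: RHS = 4, y in [2, 5]  -> 2 point(s)
Affine points: 4. Add the point at infinity: total = 5.

#E(F_7) = 5


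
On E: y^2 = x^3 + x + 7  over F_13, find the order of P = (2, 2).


Compute successive multiples of P until we hit O:
  1P = (2, 2)
  2P = (9, 11)
  3P = (1, 3)
  4P = (11, 7)
  5P = (4, 7)
  6P = (10, 4)
  7P = (10, 9)
  8P = (4, 6)
  ... (continuing to 13P)
  13P = O

ord(P) = 13


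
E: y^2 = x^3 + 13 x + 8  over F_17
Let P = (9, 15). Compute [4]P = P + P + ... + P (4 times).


k = 4 = 100_2 (binary, LSB first: 001)
Double-and-add from P = (9, 15):
  bit 0 = 0: acc unchanged = O
  bit 1 = 0: acc unchanged = O
  bit 2 = 1: acc = O + (6, 8) = (6, 8)

4P = (6, 8)


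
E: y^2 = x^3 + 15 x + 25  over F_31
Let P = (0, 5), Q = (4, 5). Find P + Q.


P != Q, so use the chord formula.
s = (y2 - y1) / (x2 - x1) = (0) / (4) mod 31 = 0
x3 = s^2 - x1 - x2 mod 31 = 0^2 - 0 - 4 = 27
y3 = s (x1 - x3) - y1 mod 31 = 0 * (0 - 27) - 5 = 26

P + Q = (27, 26)


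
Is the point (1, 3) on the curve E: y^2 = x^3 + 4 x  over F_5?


Check whether y^2 = x^3 + 4 x + 0 (mod 5) for (x, y) = (1, 3).
LHS: y^2 = 3^2 mod 5 = 4
RHS: x^3 + 4 x + 0 = 1^3 + 4*1 + 0 mod 5 = 0
LHS != RHS

No, not on the curve


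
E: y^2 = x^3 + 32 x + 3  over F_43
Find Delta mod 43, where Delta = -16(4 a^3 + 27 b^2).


4 a^3 + 27 b^2 = 4*32^3 + 27*3^2 = 131072 + 243 = 131315
Delta = -16 * (131315) = -2101040
Delta mod 43 = 26

Delta = 26 (mod 43)


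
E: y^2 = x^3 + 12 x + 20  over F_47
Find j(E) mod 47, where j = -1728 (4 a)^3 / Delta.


Delta = -16(4 a^3 + 27 b^2) mod 47 = 18
-1728 * (4 a)^3 = -1728 * (4*12)^3 mod 47 = 11
j = 11 * 18^(-1) mod 47 = 45

j = 45 (mod 47)


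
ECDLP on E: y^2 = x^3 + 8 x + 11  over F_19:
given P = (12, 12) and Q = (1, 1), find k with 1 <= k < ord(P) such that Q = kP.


Enumerate multiples of P until we hit Q = (1, 1):
  1P = (12, 12)
  2P = (6, 3)
  3P = (8, 13)
  4P = (5, 10)
  5P = (11, 10)
  6P = (0, 12)
  7P = (7, 7)
  8P = (1, 18)
  9P = (3, 9)
  10P = (2, 4)
  11P = (14, 13)
  12P = (17, 14)
  13P = (16, 13)
  14P = (16, 6)
  15P = (17, 5)
  16P = (14, 6)
  17P = (2, 15)
  18P = (3, 10)
  19P = (1, 1)
Match found at i = 19.

k = 19


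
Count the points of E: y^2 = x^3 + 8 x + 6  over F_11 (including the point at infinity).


For each x in F_11, count y with y^2 = x^3 + 8 x + 6 mod 11:
  x = 1: RHS = 4, y in [2, 9]  -> 2 point(s)
  x = 4: RHS = 3, y in [5, 6]  -> 2 point(s)
  x = 7: RHS = 9, y in [3, 8]  -> 2 point(s)
  x = 9: RHS = 4, y in [2, 9]  -> 2 point(s)
Affine points: 8. Add the point at infinity: total = 9.

#E(F_11) = 9


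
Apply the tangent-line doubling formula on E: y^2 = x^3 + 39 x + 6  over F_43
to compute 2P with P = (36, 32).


Doubling: s = (3 x1^2 + a) / (2 y1)
s = (3*36^2 + 39) / (2*32) mod 43 = 15
x3 = s^2 - 2 x1 mod 43 = 15^2 - 2*36 = 24
y3 = s (x1 - x3) - y1 mod 43 = 15 * (36 - 24) - 32 = 19

2P = (24, 19)


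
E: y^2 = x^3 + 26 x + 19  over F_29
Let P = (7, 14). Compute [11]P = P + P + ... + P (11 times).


k = 11 = 1011_2 (binary, LSB first: 1101)
Double-and-add from P = (7, 14):
  bit 0 = 1: acc = O + (7, 14) = (7, 14)
  bit 1 = 1: acc = (7, 14) + (16, 6) = (5, 10)
  bit 2 = 0: acc unchanged = (5, 10)
  bit 3 = 1: acc = (5, 10) + (12, 0) = (17, 3)

11P = (17, 3)


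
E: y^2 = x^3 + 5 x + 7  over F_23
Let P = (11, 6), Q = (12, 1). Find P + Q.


P != Q, so use the chord formula.
s = (y2 - y1) / (x2 - x1) = (18) / (1) mod 23 = 18
x3 = s^2 - x1 - x2 mod 23 = 18^2 - 11 - 12 = 2
y3 = s (x1 - x3) - y1 mod 23 = 18 * (11 - 2) - 6 = 18

P + Q = (2, 18)


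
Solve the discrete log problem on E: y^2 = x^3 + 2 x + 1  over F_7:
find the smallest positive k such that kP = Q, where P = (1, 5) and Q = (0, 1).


Enumerate multiples of P until we hit Q = (0, 1):
  1P = (1, 5)
  2P = (0, 6)
  3P = (0, 1)
Match found at i = 3.

k = 3


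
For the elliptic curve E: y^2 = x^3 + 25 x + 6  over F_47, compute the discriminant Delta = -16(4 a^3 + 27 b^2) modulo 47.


4 a^3 + 27 b^2 = 4*25^3 + 27*6^2 = 62500 + 972 = 63472
Delta = -16 * (63472) = -1015552
Delta mod 47 = 24

Delta = 24 (mod 47)


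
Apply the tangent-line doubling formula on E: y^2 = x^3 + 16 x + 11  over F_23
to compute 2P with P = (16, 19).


Doubling: s = (3 x1^2 + a) / (2 y1)
s = (3*16^2 + 16) / (2*19) mod 23 = 17
x3 = s^2 - 2 x1 mod 23 = 17^2 - 2*16 = 4
y3 = s (x1 - x3) - y1 mod 23 = 17 * (16 - 4) - 19 = 1

2P = (4, 1)


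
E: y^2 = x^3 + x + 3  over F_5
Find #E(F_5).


For each x in F_5, count y with y^2 = x^3 + 1 x + 3 mod 5:
  x = 1: RHS = 0, y in [0]  -> 1 point(s)
  x = 4: RHS = 1, y in [1, 4]  -> 2 point(s)
Affine points: 3. Add the point at infinity: total = 4.

#E(F_5) = 4


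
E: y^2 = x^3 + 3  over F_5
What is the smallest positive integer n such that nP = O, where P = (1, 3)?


Compute successive multiples of P until we hit O:
  1P = (1, 3)
  2P = (2, 4)
  3P = (3, 0)
  4P = (2, 1)
  5P = (1, 2)
  6P = O

ord(P) = 6


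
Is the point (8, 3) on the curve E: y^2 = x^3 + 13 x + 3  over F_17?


Check whether y^2 = x^3 + 13 x + 3 (mod 17) for (x, y) = (8, 3).
LHS: y^2 = 3^2 mod 17 = 9
RHS: x^3 + 13 x + 3 = 8^3 + 13*8 + 3 mod 17 = 7
LHS != RHS

No, not on the curve


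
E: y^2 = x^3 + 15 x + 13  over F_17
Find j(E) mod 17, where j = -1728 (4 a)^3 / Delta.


Delta = -16(4 a^3 + 27 b^2) mod 17 = 9
-1728 * (4 a)^3 = -1728 * (4*15)^3 mod 17 = 5
j = 5 * 9^(-1) mod 17 = 10

j = 10 (mod 17)


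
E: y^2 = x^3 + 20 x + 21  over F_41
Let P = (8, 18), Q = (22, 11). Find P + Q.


P != Q, so use the chord formula.
s = (y2 - y1) / (x2 - x1) = (34) / (14) mod 41 = 20
x3 = s^2 - x1 - x2 mod 41 = 20^2 - 8 - 22 = 1
y3 = s (x1 - x3) - y1 mod 41 = 20 * (8 - 1) - 18 = 40

P + Q = (1, 40)


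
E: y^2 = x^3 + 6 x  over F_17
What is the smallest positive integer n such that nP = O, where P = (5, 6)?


Compute successive multiples of P until we hit O:
  1P = (5, 6)
  2P = (9, 1)
  3P = (12, 7)
  4P = (8, 13)
  5P = (0, 0)
  6P = (8, 4)
  7P = (12, 10)
  8P = (9, 16)
  ... (continuing to 10P)
  10P = O

ord(P) = 10


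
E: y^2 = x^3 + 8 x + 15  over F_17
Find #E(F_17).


For each x in F_17, count y with y^2 = x^3 + 8 x + 15 mod 17:
  x = 0: RHS = 15, y in [7, 10]  -> 2 point(s)
  x = 3: RHS = 15, y in [7, 10]  -> 2 point(s)
  x = 4: RHS = 9, y in [3, 14]  -> 2 point(s)
  x = 8: RHS = 13, y in [8, 9]  -> 2 point(s)
  x = 9: RHS = 0, y in [0]  -> 1 point(s)
  x = 13: RHS = 4, y in [2, 15]  -> 2 point(s)
  x = 14: RHS = 15, y in [7, 10]  -> 2 point(s)
  x = 15: RHS = 8, y in [5, 12]  -> 2 point(s)
Affine points: 15. Add the point at infinity: total = 16.

#E(F_17) = 16


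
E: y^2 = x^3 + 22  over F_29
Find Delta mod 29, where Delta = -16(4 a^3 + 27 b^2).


4 a^3 + 27 b^2 = 4*0^3 + 27*22^2 = 0 + 13068 = 13068
Delta = -16 * (13068) = -209088
Delta mod 29 = 2

Delta = 2 (mod 29)


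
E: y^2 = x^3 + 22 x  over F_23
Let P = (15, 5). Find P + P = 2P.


Doubling: s = (3 x1^2 + a) / (2 y1)
s = (3*15^2 + 22) / (2*5) mod 23 = 3
x3 = s^2 - 2 x1 mod 23 = 3^2 - 2*15 = 2
y3 = s (x1 - x3) - y1 mod 23 = 3 * (15 - 2) - 5 = 11

2P = (2, 11)


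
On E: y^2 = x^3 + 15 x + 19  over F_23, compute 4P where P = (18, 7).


k = 4 = 100_2 (binary, LSB first: 001)
Double-and-add from P = (18, 7):
  bit 0 = 0: acc unchanged = O
  bit 1 = 0: acc unchanged = O
  bit 2 = 1: acc = O + (18, 7) = (18, 7)

4P = (18, 7)


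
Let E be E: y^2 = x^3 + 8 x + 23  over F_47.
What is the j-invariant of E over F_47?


Delta = -16(4 a^3 + 27 b^2) mod 47 = 24
-1728 * (4 a)^3 = -1728 * (4*8)^3 mod 47 = 5
j = 5 * 24^(-1) mod 47 = 10

j = 10 (mod 47)


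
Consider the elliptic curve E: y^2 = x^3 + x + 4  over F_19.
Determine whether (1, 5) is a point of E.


Check whether y^2 = x^3 + 1 x + 4 (mod 19) for (x, y) = (1, 5).
LHS: y^2 = 5^2 mod 19 = 6
RHS: x^3 + 1 x + 4 = 1^3 + 1*1 + 4 mod 19 = 6
LHS = RHS

Yes, on the curve


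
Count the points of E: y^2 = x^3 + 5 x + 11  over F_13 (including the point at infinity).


For each x in F_13, count y with y^2 = x^3 + 5 x + 11 mod 13:
  x = 1: RHS = 4, y in [2, 11]  -> 2 point(s)
  x = 2: RHS = 3, y in [4, 9]  -> 2 point(s)
  x = 3: RHS = 1, y in [1, 12]  -> 2 point(s)
  x = 4: RHS = 4, y in [2, 11]  -> 2 point(s)
  x = 6: RHS = 10, y in [6, 7]  -> 2 point(s)
  x = 7: RHS = 12, y in [5, 8]  -> 2 point(s)
  x = 8: RHS = 4, y in [2, 11]  -> 2 point(s)
Affine points: 14. Add the point at infinity: total = 15.

#E(F_13) = 15


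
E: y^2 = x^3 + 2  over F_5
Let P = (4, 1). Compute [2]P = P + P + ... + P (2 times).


k = 2 = 10_2 (binary, LSB first: 01)
Double-and-add from P = (4, 1):
  bit 0 = 0: acc unchanged = O
  bit 1 = 1: acc = O + (3, 3) = (3, 3)

2P = (3, 3)


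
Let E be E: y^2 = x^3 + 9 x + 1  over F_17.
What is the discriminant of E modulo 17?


4 a^3 + 27 b^2 = 4*9^3 + 27*1^2 = 2916 + 27 = 2943
Delta = -16 * (2943) = -47088
Delta mod 17 = 2

Delta = 2 (mod 17)


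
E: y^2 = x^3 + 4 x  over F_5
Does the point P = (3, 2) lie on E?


Check whether y^2 = x^3 + 4 x + 0 (mod 5) for (x, y) = (3, 2).
LHS: y^2 = 2^2 mod 5 = 4
RHS: x^3 + 4 x + 0 = 3^3 + 4*3 + 0 mod 5 = 4
LHS = RHS

Yes, on the curve


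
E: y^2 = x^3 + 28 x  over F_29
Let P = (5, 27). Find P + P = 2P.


Doubling: s = (3 x1^2 + a) / (2 y1)
s = (3*5^2 + 28) / (2*27) mod 29 = 25
x3 = s^2 - 2 x1 mod 29 = 25^2 - 2*5 = 6
y3 = s (x1 - x3) - y1 mod 29 = 25 * (5 - 6) - 27 = 6

2P = (6, 6)


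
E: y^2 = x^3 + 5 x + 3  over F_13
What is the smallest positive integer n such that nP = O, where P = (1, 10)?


Compute successive multiples of P until we hit O:
  1P = (1, 10)
  2P = (7, 11)
  3P = (9, 6)
  4P = (0, 9)
  5P = (0, 4)
  6P = (9, 7)
  7P = (7, 2)
  8P = (1, 3)
  ... (continuing to 9P)
  9P = O

ord(P) = 9


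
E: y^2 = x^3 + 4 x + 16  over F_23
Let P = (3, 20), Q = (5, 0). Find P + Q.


P != Q, so use the chord formula.
s = (y2 - y1) / (x2 - x1) = (3) / (2) mod 23 = 13
x3 = s^2 - x1 - x2 mod 23 = 13^2 - 3 - 5 = 0
y3 = s (x1 - x3) - y1 mod 23 = 13 * (3 - 0) - 20 = 19

P + Q = (0, 19)


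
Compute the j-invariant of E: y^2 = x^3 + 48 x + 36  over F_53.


Delta = -16(4 a^3 + 27 b^2) mod 53 = 17
-1728 * (4 a)^3 = -1728 * (4*48)^3 mod 53 = 10
j = 10 * 17^(-1) mod 53 = 38

j = 38 (mod 53)


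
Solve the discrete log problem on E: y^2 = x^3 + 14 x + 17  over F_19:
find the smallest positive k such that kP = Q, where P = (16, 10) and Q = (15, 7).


Enumerate multiples of P until we hit Q = (15, 7):
  1P = (16, 10)
  2P = (15, 12)
  3P = (11, 18)
  4P = (9, 13)
  5P = (0, 13)
  6P = (4, 2)
  7P = (10, 13)
  8P = (17, 0)
  9P = (10, 6)
  10P = (4, 17)
  11P = (0, 6)
  12P = (9, 6)
  13P = (11, 1)
  14P = (15, 7)
Match found at i = 14.

k = 14


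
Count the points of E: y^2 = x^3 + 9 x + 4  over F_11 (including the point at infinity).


For each x in F_11, count y with y^2 = x^3 + 9 x + 4 mod 11:
  x = 0: RHS = 4, y in [2, 9]  -> 2 point(s)
  x = 1: RHS = 3, y in [5, 6]  -> 2 point(s)
  x = 3: RHS = 3, y in [5, 6]  -> 2 point(s)
  x = 4: RHS = 5, y in [4, 7]  -> 2 point(s)
  x = 5: RHS = 9, y in [3, 8]  -> 2 point(s)
  x = 7: RHS = 3, y in [5, 6]  -> 2 point(s)
  x = 8: RHS = 5, y in [4, 7]  -> 2 point(s)
  x = 9: RHS = 0, y in [0]  -> 1 point(s)
  x = 10: RHS = 5, y in [4, 7]  -> 2 point(s)
Affine points: 17. Add the point at infinity: total = 18.

#E(F_11) = 18


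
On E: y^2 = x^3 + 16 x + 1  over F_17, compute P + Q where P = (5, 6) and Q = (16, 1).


P != Q, so use the chord formula.
s = (y2 - y1) / (x2 - x1) = (12) / (11) mod 17 = 15
x3 = s^2 - x1 - x2 mod 17 = 15^2 - 5 - 16 = 0
y3 = s (x1 - x3) - y1 mod 17 = 15 * (5 - 0) - 6 = 1

P + Q = (0, 1)


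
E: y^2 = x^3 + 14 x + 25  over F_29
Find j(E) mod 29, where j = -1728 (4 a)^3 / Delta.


Delta = -16(4 a^3 + 27 b^2) mod 29 = 27
-1728 * (4 a)^3 = -1728 * (4*14)^3 mod 29 = 20
j = 20 * 27^(-1) mod 29 = 19

j = 19 (mod 29)


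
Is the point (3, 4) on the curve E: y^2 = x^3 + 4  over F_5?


Check whether y^2 = x^3 + 0 x + 4 (mod 5) for (x, y) = (3, 4).
LHS: y^2 = 4^2 mod 5 = 1
RHS: x^3 + 0 x + 4 = 3^3 + 0*3 + 4 mod 5 = 1
LHS = RHS

Yes, on the curve


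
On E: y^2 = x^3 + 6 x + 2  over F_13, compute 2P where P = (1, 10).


Doubling: s = (3 x1^2 + a) / (2 y1)
s = (3*1^2 + 6) / (2*10) mod 13 = 5
x3 = s^2 - 2 x1 mod 13 = 5^2 - 2*1 = 10
y3 = s (x1 - x3) - y1 mod 13 = 5 * (1 - 10) - 10 = 10

2P = (10, 10)


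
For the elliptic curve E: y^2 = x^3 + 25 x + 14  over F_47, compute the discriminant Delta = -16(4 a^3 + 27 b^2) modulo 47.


4 a^3 + 27 b^2 = 4*25^3 + 27*14^2 = 62500 + 5292 = 67792
Delta = -16 * (67792) = -1084672
Delta mod 47 = 41

Delta = 41 (mod 47)


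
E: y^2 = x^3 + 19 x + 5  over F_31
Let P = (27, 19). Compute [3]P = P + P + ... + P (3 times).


k = 3 = 11_2 (binary, LSB first: 11)
Double-and-add from P = (27, 19):
  bit 0 = 1: acc = O + (27, 19) = (27, 19)
  bit 1 = 1: acc = (27, 19) + (18, 14) = (2, 19)

3P = (2, 19)


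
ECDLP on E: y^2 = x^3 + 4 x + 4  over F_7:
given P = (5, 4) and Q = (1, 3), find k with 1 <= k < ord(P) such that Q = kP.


Enumerate multiples of P until we hit Q = (1, 3):
  1P = (5, 4)
  2P = (1, 4)
  3P = (1, 3)
Match found at i = 3.

k = 3


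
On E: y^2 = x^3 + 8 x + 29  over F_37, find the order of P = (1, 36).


Compute successive multiples of P until we hit O:
  1P = (1, 36)
  2P = (19, 26)
  3P = (10, 6)
  4P = (33, 9)
  5P = (7, 13)
  6P = (18, 23)
  7P = (15, 3)
  8P = (9, 4)
  ... (continuing to 40P)
  40P = O

ord(P) = 40


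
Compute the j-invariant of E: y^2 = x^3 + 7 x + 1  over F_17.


Delta = -16(4 a^3 + 27 b^2) mod 17 = 5
-1728 * (4 a)^3 = -1728 * (4*7)^3 mod 17 = 13
j = 13 * 5^(-1) mod 17 = 6

j = 6 (mod 17)


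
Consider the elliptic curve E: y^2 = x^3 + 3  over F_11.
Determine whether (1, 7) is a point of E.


Check whether y^2 = x^3 + 0 x + 3 (mod 11) for (x, y) = (1, 7).
LHS: y^2 = 7^2 mod 11 = 5
RHS: x^3 + 0 x + 3 = 1^3 + 0*1 + 3 mod 11 = 4
LHS != RHS

No, not on the curve


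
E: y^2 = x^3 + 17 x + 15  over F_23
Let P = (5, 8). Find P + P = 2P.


Doubling: s = (3 x1^2 + a) / (2 y1)
s = (3*5^2 + 17) / (2*8) mod 23 = 0
x3 = s^2 - 2 x1 mod 23 = 0^2 - 2*5 = 13
y3 = s (x1 - x3) - y1 mod 23 = 0 * (5 - 13) - 8 = 15

2P = (13, 15)


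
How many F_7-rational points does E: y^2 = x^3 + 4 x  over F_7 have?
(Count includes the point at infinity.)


For each x in F_7, count y with y^2 = x^3 + 4 x + 0 mod 7:
  x = 0: RHS = 0, y in [0]  -> 1 point(s)
  x = 2: RHS = 2, y in [3, 4]  -> 2 point(s)
  x = 3: RHS = 4, y in [2, 5]  -> 2 point(s)
  x = 6: RHS = 2, y in [3, 4]  -> 2 point(s)
Affine points: 7. Add the point at infinity: total = 8.

#E(F_7) = 8


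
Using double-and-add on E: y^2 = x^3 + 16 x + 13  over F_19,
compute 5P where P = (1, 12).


k = 5 = 101_2 (binary, LSB first: 101)
Double-and-add from P = (1, 12):
  bit 0 = 1: acc = O + (1, 12) = (1, 12)
  bit 1 = 0: acc unchanged = (1, 12)
  bit 2 = 1: acc = (1, 12) + (8, 11) = (17, 12)

5P = (17, 12)


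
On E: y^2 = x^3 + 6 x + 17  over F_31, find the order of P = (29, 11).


Compute successive multiples of P until we hit O:
  1P = (29, 11)
  2P = (8, 9)
  3P = (30, 14)
  4P = (12, 9)
  5P = (9, 26)
  6P = (11, 22)
  7P = (24, 29)
  8P = (17, 14)
  ... (continuing to 24P)
  24P = O

ord(P) = 24


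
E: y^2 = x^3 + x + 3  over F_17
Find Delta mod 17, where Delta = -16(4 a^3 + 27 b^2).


4 a^3 + 27 b^2 = 4*1^3 + 27*3^2 = 4 + 243 = 247
Delta = -16 * (247) = -3952
Delta mod 17 = 9

Delta = 9 (mod 17)


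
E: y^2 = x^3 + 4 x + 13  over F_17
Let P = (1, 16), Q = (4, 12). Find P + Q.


P != Q, so use the chord formula.
s = (y2 - y1) / (x2 - x1) = (13) / (3) mod 17 = 10
x3 = s^2 - x1 - x2 mod 17 = 10^2 - 1 - 4 = 10
y3 = s (x1 - x3) - y1 mod 17 = 10 * (1 - 10) - 16 = 13

P + Q = (10, 13)


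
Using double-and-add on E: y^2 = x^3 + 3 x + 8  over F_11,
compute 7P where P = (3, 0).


k = 7 = 111_2 (binary, LSB first: 111)
Double-and-add from P = (3, 0):
  bit 0 = 1: acc = O + (3, 0) = (3, 0)
  bit 1 = 1: acc = (3, 0) + O = (3, 0)
  bit 2 = 1: acc = (3, 0) + O = (3, 0)

7P = (3, 0)


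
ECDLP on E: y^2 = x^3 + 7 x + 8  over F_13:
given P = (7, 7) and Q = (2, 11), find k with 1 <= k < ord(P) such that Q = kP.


Enumerate multiples of P until we hit Q = (2, 11):
  1P = (7, 7)
  2P = (3, 11)
  3P = (4, 3)
  4P = (11, 5)
  5P = (5, 5)
  6P = (2, 11)
Match found at i = 6.

k = 6


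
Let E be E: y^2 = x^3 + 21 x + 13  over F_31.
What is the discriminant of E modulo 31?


4 a^3 + 27 b^2 = 4*21^3 + 27*13^2 = 37044 + 4563 = 41607
Delta = -16 * (41607) = -665712
Delta mod 31 = 13

Delta = 13 (mod 31)


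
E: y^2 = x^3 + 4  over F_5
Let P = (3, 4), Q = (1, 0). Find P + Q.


P != Q, so use the chord formula.
s = (y2 - y1) / (x2 - x1) = (1) / (3) mod 5 = 2
x3 = s^2 - x1 - x2 mod 5 = 2^2 - 3 - 1 = 0
y3 = s (x1 - x3) - y1 mod 5 = 2 * (3 - 0) - 4 = 2

P + Q = (0, 2)


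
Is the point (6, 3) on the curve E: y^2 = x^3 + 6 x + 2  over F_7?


Check whether y^2 = x^3 + 6 x + 2 (mod 7) for (x, y) = (6, 3).
LHS: y^2 = 3^2 mod 7 = 2
RHS: x^3 + 6 x + 2 = 6^3 + 6*6 + 2 mod 7 = 2
LHS = RHS

Yes, on the curve


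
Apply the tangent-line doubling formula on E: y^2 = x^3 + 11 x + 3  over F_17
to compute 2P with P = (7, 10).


Doubling: s = (3 x1^2 + a) / (2 y1)
s = (3*7^2 + 11) / (2*10) mod 17 = 13
x3 = s^2 - 2 x1 mod 17 = 13^2 - 2*7 = 2
y3 = s (x1 - x3) - y1 mod 17 = 13 * (7 - 2) - 10 = 4

2P = (2, 4)


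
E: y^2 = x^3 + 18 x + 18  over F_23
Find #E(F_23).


For each x in F_23, count y with y^2 = x^3 + 18 x + 18 mod 23:
  x = 0: RHS = 18, y in [8, 15]  -> 2 point(s)
  x = 2: RHS = 16, y in [4, 19]  -> 2 point(s)
  x = 4: RHS = 16, y in [4, 19]  -> 2 point(s)
  x = 5: RHS = 3, y in [7, 16]  -> 2 point(s)
  x = 7: RHS = 4, y in [2, 21]  -> 2 point(s)
  x = 9: RHS = 12, y in [9, 14]  -> 2 point(s)
  x = 10: RHS = 2, y in [5, 18]  -> 2 point(s)
  x = 11: RHS = 6, y in [11, 12]  -> 2 point(s)
  x = 14: RHS = 1, y in [1, 22]  -> 2 point(s)
  x = 15: RHS = 6, y in [11, 12]  -> 2 point(s)
  x = 16: RHS = 9, y in [3, 20]  -> 2 point(s)
  x = 17: RHS = 16, y in [4, 19]  -> 2 point(s)
  x = 20: RHS = 6, y in [11, 12]  -> 2 point(s)
Affine points: 26. Add the point at infinity: total = 27.

#E(F_23) = 27


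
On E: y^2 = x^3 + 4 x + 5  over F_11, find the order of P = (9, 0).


Compute successive multiples of P until we hit O:
  1P = (9, 0)
  2P = O

ord(P) = 2


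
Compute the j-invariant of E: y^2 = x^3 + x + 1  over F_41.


Delta = -16(4 a^3 + 27 b^2) mod 41 = 37
-1728 * (4 a)^3 = -1728 * (4*1)^3 mod 41 = 26
j = 26 * 37^(-1) mod 41 = 14

j = 14 (mod 41)


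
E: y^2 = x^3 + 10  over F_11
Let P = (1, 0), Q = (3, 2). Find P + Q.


P != Q, so use the chord formula.
s = (y2 - y1) / (x2 - x1) = (2) / (2) mod 11 = 1
x3 = s^2 - x1 - x2 mod 11 = 1^2 - 1 - 3 = 8
y3 = s (x1 - x3) - y1 mod 11 = 1 * (1 - 8) - 0 = 4

P + Q = (8, 4)


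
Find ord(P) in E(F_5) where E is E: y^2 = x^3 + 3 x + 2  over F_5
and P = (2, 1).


Compute successive multiples of P until we hit O:
  1P = (2, 1)
  2P = (1, 4)
  3P = (1, 1)
  4P = (2, 4)
  5P = O

ord(P) = 5


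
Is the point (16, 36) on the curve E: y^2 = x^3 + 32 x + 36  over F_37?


Check whether y^2 = x^3 + 32 x + 36 (mod 37) for (x, y) = (16, 36).
LHS: y^2 = 36^2 mod 37 = 1
RHS: x^3 + 32 x + 36 = 16^3 + 32*16 + 36 mod 37 = 19
LHS != RHS

No, not on the curve


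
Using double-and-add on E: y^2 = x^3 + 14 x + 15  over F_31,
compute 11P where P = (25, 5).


k = 11 = 1011_2 (binary, LSB first: 1101)
Double-and-add from P = (25, 5):
  bit 0 = 1: acc = O + (25, 5) = (25, 5)
  bit 1 = 1: acc = (25, 5) + (17, 12) = (29, 14)
  bit 2 = 0: acc unchanged = (29, 14)
  bit 3 = 1: acc = (29, 14) + (6, 6) = (28, 16)

11P = (28, 16)


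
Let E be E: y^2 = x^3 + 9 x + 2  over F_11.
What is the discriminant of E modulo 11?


4 a^3 + 27 b^2 = 4*9^3 + 27*2^2 = 2916 + 108 = 3024
Delta = -16 * (3024) = -48384
Delta mod 11 = 5

Delta = 5 (mod 11)


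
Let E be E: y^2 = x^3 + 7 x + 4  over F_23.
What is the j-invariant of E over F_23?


Delta = -16(4 a^3 + 27 b^2) mod 23 = 1
-1728 * (4 a)^3 = -1728 * (4*7)^3 mod 23 = 16
j = 16 * 1^(-1) mod 23 = 16

j = 16 (mod 23)


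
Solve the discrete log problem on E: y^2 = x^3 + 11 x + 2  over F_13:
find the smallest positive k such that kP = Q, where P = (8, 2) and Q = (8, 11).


Enumerate multiples of P until we hit Q = (8, 11):
  1P = (8, 2)
  2P = (1, 12)
  3P = (1, 1)
  4P = (8, 11)
Match found at i = 4.

k = 4


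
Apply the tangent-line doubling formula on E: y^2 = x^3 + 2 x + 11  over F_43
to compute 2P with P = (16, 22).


Doubling: s = (3 x1^2 + a) / (2 y1)
s = (3*16^2 + 2) / (2*22) mod 43 = 39
x3 = s^2 - 2 x1 mod 43 = 39^2 - 2*16 = 27
y3 = s (x1 - x3) - y1 mod 43 = 39 * (16 - 27) - 22 = 22

2P = (27, 22)


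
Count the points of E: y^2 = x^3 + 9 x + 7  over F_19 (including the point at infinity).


For each x in F_19, count y with y^2 = x^3 + 9 x + 7 mod 19:
  x = 0: RHS = 7, y in [8, 11]  -> 2 point(s)
  x = 1: RHS = 17, y in [6, 13]  -> 2 point(s)
  x = 3: RHS = 4, y in [2, 17]  -> 2 point(s)
  x = 5: RHS = 6, y in [5, 14]  -> 2 point(s)
  x = 6: RHS = 11, y in [7, 12]  -> 2 point(s)
  x = 9: RHS = 0, y in [0]  -> 1 point(s)
  x = 12: RHS = 0, y in [0]  -> 1 point(s)
  x = 17: RHS = 0, y in [0]  -> 1 point(s)
  x = 18: RHS = 16, y in [4, 15]  -> 2 point(s)
Affine points: 15. Add the point at infinity: total = 16.

#E(F_19) = 16


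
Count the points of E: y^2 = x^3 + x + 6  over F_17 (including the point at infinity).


For each x in F_17, count y with y^2 = x^3 + 1 x + 6 mod 17:
  x = 1: RHS = 8, y in [5, 12]  -> 2 point(s)
  x = 2: RHS = 16, y in [4, 13]  -> 2 point(s)
  x = 3: RHS = 2, y in [6, 11]  -> 2 point(s)
  x = 5: RHS = 0, y in [0]  -> 1 point(s)
  x = 7: RHS = 16, y in [4, 13]  -> 2 point(s)
  x = 8: RHS = 16, y in [4, 13]  -> 2 point(s)
  x = 9: RHS = 13, y in [8, 9]  -> 2 point(s)
  x = 10: RHS = 13, y in [8, 9]  -> 2 point(s)
  x = 15: RHS = 13, y in [8, 9]  -> 2 point(s)
  x = 16: RHS = 4, y in [2, 15]  -> 2 point(s)
Affine points: 19. Add the point at infinity: total = 20.

#E(F_17) = 20


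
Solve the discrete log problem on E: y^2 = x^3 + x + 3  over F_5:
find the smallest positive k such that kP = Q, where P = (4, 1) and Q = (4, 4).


Enumerate multiples of P until we hit Q = (4, 4):
  1P = (4, 1)
  2P = (1, 0)
  3P = (4, 4)
Match found at i = 3.

k = 3


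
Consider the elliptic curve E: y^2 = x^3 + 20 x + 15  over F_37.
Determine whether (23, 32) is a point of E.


Check whether y^2 = x^3 + 20 x + 15 (mod 37) for (x, y) = (23, 32).
LHS: y^2 = 32^2 mod 37 = 25
RHS: x^3 + 20 x + 15 = 23^3 + 20*23 + 15 mod 37 = 25
LHS = RHS

Yes, on the curve


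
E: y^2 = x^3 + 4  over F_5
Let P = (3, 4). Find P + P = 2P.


Doubling: s = (3 x1^2 + a) / (2 y1)
s = (3*3^2 + 0) / (2*4) mod 5 = 4
x3 = s^2 - 2 x1 mod 5 = 4^2 - 2*3 = 0
y3 = s (x1 - x3) - y1 mod 5 = 4 * (3 - 0) - 4 = 3

2P = (0, 3)


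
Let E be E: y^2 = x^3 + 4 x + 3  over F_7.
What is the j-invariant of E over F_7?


Delta = -16(4 a^3 + 27 b^2) mod 7 = 3
-1728 * (4 a)^3 = -1728 * (4*4)^3 mod 7 = 1
j = 1 * 3^(-1) mod 7 = 5

j = 5 (mod 7)


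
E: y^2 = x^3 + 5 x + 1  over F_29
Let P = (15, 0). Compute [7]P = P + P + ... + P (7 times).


k = 7 = 111_2 (binary, LSB first: 111)
Double-and-add from P = (15, 0):
  bit 0 = 1: acc = O + (15, 0) = (15, 0)
  bit 1 = 1: acc = (15, 0) + O = (15, 0)
  bit 2 = 1: acc = (15, 0) + O = (15, 0)

7P = (15, 0)


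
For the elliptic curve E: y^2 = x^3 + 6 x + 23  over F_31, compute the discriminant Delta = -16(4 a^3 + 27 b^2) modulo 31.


4 a^3 + 27 b^2 = 4*6^3 + 27*23^2 = 864 + 14283 = 15147
Delta = -16 * (15147) = -242352
Delta mod 31 = 6

Delta = 6 (mod 31)


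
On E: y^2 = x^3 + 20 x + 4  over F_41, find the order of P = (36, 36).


Compute successive multiples of P until we hit O:
  1P = (36, 36)
  2P = (8, 26)
  3P = (17, 3)
  4P = (21, 3)
  5P = (20, 32)
  6P = (3, 3)
  7P = (3, 38)
  8P = (20, 9)
  ... (continuing to 13P)
  13P = O

ord(P) = 13


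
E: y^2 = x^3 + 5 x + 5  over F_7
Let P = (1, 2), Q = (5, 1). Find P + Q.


P != Q, so use the chord formula.
s = (y2 - y1) / (x2 - x1) = (6) / (4) mod 7 = 5
x3 = s^2 - x1 - x2 mod 7 = 5^2 - 1 - 5 = 5
y3 = s (x1 - x3) - y1 mod 7 = 5 * (1 - 5) - 2 = 6

P + Q = (5, 6)


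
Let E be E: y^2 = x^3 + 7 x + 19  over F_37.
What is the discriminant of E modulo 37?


4 a^3 + 27 b^2 = 4*7^3 + 27*19^2 = 1372 + 9747 = 11119
Delta = -16 * (11119) = -177904
Delta mod 37 = 29

Delta = 29 (mod 37)


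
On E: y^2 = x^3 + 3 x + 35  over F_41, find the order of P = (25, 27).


Compute successive multiples of P until we hit O:
  1P = (25, 27)
  2P = (12, 6)
  3P = (2, 7)
  4P = (37, 0)
  5P = (2, 34)
  6P = (12, 35)
  7P = (25, 14)
  8P = O

ord(P) = 8


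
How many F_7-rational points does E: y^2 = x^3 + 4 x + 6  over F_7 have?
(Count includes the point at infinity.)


For each x in F_7, count y with y^2 = x^3 + 4 x + 6 mod 7:
  x = 1: RHS = 4, y in [2, 5]  -> 2 point(s)
  x = 2: RHS = 1, y in [1, 6]  -> 2 point(s)
  x = 4: RHS = 2, y in [3, 4]  -> 2 point(s)
  x = 5: RHS = 4, y in [2, 5]  -> 2 point(s)
  x = 6: RHS = 1, y in [1, 6]  -> 2 point(s)
Affine points: 10. Add the point at infinity: total = 11.

#E(F_7) = 11


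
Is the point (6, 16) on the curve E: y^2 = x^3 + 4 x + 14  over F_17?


Check whether y^2 = x^3 + 4 x + 14 (mod 17) for (x, y) = (6, 16).
LHS: y^2 = 16^2 mod 17 = 1
RHS: x^3 + 4 x + 14 = 6^3 + 4*6 + 14 mod 17 = 16
LHS != RHS

No, not on the curve


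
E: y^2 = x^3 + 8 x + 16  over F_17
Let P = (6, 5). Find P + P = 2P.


Doubling: s = (3 x1^2 + a) / (2 y1)
s = (3*6^2 + 8) / (2*5) mod 17 = 15
x3 = s^2 - 2 x1 mod 17 = 15^2 - 2*6 = 9
y3 = s (x1 - x3) - y1 mod 17 = 15 * (6 - 9) - 5 = 1

2P = (9, 1)


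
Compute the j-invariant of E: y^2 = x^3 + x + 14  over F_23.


Delta = -16(4 a^3 + 27 b^2) mod 23 = 19
-1728 * (4 a)^3 = -1728 * (4*1)^3 mod 23 = 15
j = 15 * 19^(-1) mod 23 = 2

j = 2 (mod 23)


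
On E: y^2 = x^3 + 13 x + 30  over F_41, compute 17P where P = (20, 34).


k = 17 = 10001_2 (binary, LSB first: 10001)
Double-and-add from P = (20, 34):
  bit 0 = 1: acc = O + (20, 34) = (20, 34)
  bit 1 = 0: acc unchanged = (20, 34)
  bit 2 = 0: acc unchanged = (20, 34)
  bit 3 = 0: acc unchanged = (20, 34)
  bit 4 = 1: acc = (20, 34) + (37, 18) = (30, 14)

17P = (30, 14)


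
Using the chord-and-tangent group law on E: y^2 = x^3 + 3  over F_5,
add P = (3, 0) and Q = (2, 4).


P != Q, so use the chord formula.
s = (y2 - y1) / (x2 - x1) = (4) / (4) mod 5 = 1
x3 = s^2 - x1 - x2 mod 5 = 1^2 - 3 - 2 = 1
y3 = s (x1 - x3) - y1 mod 5 = 1 * (3 - 1) - 0 = 2

P + Q = (1, 2)


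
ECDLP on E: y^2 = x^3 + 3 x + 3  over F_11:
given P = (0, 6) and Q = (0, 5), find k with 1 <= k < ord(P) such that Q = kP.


Enumerate multiples of P until we hit Q = (0, 5):
  1P = (0, 6)
  2P = (9, 0)
  3P = (0, 5)
Match found at i = 3.

k = 3


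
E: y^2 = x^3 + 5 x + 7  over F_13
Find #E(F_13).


For each x in F_13, count y with y^2 = x^3 + 5 x + 7 mod 13:
  x = 1: RHS = 0, y in [0]  -> 1 point(s)
  x = 2: RHS = 12, y in [5, 8]  -> 2 point(s)
  x = 3: RHS = 10, y in [6, 7]  -> 2 point(s)
  x = 4: RHS = 0, y in [0]  -> 1 point(s)
  x = 5: RHS = 1, y in [1, 12]  -> 2 point(s)
  x = 8: RHS = 0, y in [0]  -> 1 point(s)
  x = 9: RHS = 1, y in [1, 12]  -> 2 point(s)
  x = 10: RHS = 4, y in [2, 11]  -> 2 point(s)
  x = 12: RHS = 1, y in [1, 12]  -> 2 point(s)
Affine points: 15. Add the point at infinity: total = 16.

#E(F_13) = 16


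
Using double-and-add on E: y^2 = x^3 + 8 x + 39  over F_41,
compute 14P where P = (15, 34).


k = 14 = 1110_2 (binary, LSB first: 0111)
Double-and-add from P = (15, 34):
  bit 0 = 0: acc unchanged = O
  bit 1 = 1: acc = O + (12, 10) = (12, 10)
  bit 2 = 1: acc = (12, 10) + (9, 15) = (0, 11)
  bit 3 = 1: acc = (0, 11) + (31, 36) = (6, 4)

14P = (6, 4)


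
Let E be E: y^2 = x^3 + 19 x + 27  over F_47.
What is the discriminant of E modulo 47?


4 a^3 + 27 b^2 = 4*19^3 + 27*27^2 = 27436 + 19683 = 47119
Delta = -16 * (47119) = -753904
Delta mod 47 = 23

Delta = 23 (mod 47)


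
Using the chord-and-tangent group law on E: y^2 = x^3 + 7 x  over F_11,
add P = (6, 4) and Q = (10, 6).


P != Q, so use the chord formula.
s = (y2 - y1) / (x2 - x1) = (2) / (4) mod 11 = 6
x3 = s^2 - x1 - x2 mod 11 = 6^2 - 6 - 10 = 9
y3 = s (x1 - x3) - y1 mod 11 = 6 * (6 - 9) - 4 = 0

P + Q = (9, 0)


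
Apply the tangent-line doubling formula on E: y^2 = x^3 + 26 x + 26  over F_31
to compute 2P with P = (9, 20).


Doubling: s = (3 x1^2 + a) / (2 y1)
s = (3*9^2 + 26) / (2*20) mod 31 = 23
x3 = s^2 - 2 x1 mod 31 = 23^2 - 2*9 = 15
y3 = s (x1 - x3) - y1 mod 31 = 23 * (9 - 15) - 20 = 28

2P = (15, 28)


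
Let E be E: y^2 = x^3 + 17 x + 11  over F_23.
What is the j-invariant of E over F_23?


Delta = -16(4 a^3 + 27 b^2) mod 23 = 8
-1728 * (4 a)^3 = -1728 * (4*17)^3 mod 23 = 3
j = 3 * 8^(-1) mod 23 = 9

j = 9 (mod 23)


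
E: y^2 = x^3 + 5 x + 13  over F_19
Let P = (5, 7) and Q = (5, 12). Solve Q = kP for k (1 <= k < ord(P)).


Enumerate multiples of P until we hit Q = (5, 12):
  1P = (5, 7)
  2P = (18, 11)
  3P = (7, 7)
  4P = (7, 12)
  5P = (18, 8)
  6P = (5, 12)
Match found at i = 6.

k = 6


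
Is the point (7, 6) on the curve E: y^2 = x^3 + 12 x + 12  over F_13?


Check whether y^2 = x^3 + 12 x + 12 (mod 13) for (x, y) = (7, 6).
LHS: y^2 = 6^2 mod 13 = 10
RHS: x^3 + 12 x + 12 = 7^3 + 12*7 + 12 mod 13 = 10
LHS = RHS

Yes, on the curve


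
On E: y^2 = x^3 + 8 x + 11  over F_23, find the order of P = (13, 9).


Compute successive multiples of P until we hit O:
  1P = (13, 9)
  2P = (3, 19)
  3P = (8, 9)
  4P = (2, 14)
  5P = (16, 7)
  6P = (20, 11)
  7P = (22, 18)
  8P = (12, 15)
  ... (continuing to 20P)
  20P = O

ord(P) = 20


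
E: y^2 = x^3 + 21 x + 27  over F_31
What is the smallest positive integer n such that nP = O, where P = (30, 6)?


Compute successive multiples of P until we hit O:
  1P = (30, 6)
  2P = (6, 11)
  3P = (5, 3)
  4P = (4, 12)
  5P = (22, 16)
  6P = (29, 16)
  7P = (10, 11)
  8P = (24, 8)
  ... (continuing to 28P)
  28P = O

ord(P) = 28


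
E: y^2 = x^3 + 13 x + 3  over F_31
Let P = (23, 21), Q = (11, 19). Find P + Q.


P != Q, so use the chord formula.
s = (y2 - y1) / (x2 - x1) = (29) / (19) mod 31 = 26
x3 = s^2 - x1 - x2 mod 31 = 26^2 - 23 - 11 = 22
y3 = s (x1 - x3) - y1 mod 31 = 26 * (23 - 22) - 21 = 5

P + Q = (22, 5)
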